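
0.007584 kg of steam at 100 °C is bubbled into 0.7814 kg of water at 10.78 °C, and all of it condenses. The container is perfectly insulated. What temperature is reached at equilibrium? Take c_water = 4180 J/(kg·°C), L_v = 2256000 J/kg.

Setting the total heat transfer to zero:
condense steam: −0.007584·2256000 = −17110; condensate cools 100→T: 0.007584·4180·(T − 100) = 31.7(T − 100); original water: 3266.3(T − 10.78)
3298 T = 17110 + 3170.1 + 35210 = 55490
T ≈ 16.83 °C, under the boiling point, so the assumption holds.

T_f ≈ 16.8 °C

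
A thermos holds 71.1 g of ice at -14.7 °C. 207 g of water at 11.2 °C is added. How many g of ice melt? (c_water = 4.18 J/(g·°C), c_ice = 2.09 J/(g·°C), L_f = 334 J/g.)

m_melted ≈ 22.5 g

Water can give up m c ΔT = 207×4.18×11.2 = 9690.9 J before reaching 0 °C.
Warming the ice to 0 °C takes 71.1×2.09×14.7 = 2184.4 J, leaving 7506.5 J for melting.
Melting all 71.1 g of ice would need 71.1×334 = 23747 J.
Since 7506.5 < 23747 J, not all the ice melts; equilibrium is at 0 °C.
m_melt = 7506.5 / L_f = 22.47 g.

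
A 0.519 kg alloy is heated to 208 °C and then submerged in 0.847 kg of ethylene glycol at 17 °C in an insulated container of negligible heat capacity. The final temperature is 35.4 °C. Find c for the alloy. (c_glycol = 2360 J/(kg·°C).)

c ≈ 411 J/(kg·°C)

m_s c (T_s − T_f) = m_glycol c_glycol (T_f − T_0):
0.519×c×(208 − 35.4) = 0.847×2360×(35.4 − 17)
89.58 c = 36780  ⇒  c ≈ 410.6 J/(kg·°C)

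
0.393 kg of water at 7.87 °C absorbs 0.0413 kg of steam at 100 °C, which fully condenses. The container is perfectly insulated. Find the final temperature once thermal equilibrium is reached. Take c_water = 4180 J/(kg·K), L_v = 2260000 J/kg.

T_f ≈ 68.0 °C

Heat gained plus heat lost sum to zero:
steam→water at 100 °C releases m L_v = 0.0413·2260000 = 93338
  condensate cools 100→T: 0.0413·4180·(T − 100) = 172.63(T − 100)
  water warms: 0.393·4180·(T − 7.87) = 1642.7(T − 7.87)
1815.4 T = 93338 + 17263 + 12928 = 123530
T ≈ 68.05 °C — below 100 °C, confirming all the steam condensed.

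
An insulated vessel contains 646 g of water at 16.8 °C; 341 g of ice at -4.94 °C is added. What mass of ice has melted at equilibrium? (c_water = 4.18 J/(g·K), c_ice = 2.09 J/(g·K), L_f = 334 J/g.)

Water can give up m c ΔT = 646×4.18×16.8 = 45365 J before reaching 0 °C.
Warming the ice to 0 °C takes 341×2.09×4.94 = 3520.7 J, leaving 41844 J for melting.
Melting all 341 g of ice would need 341×334 = 113894 J.
Since 41844 < 113894 J, not all the ice melts; equilibrium is at 0 °C.
Mass melted = 41844/334 ≈ 125.3 g.

m_melted ≈ 125 g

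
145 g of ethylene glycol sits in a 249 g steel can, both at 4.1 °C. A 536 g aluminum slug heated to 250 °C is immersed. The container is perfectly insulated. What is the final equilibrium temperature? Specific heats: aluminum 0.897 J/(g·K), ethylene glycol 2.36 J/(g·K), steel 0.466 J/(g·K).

Conservation of energy gives ΣQ = 0:
536·0.897·(T − 250) + 145·2.36·(T − 4.1) + 249·0.466·(T − 4.1) = 0
939.03 T = 122077
T = 122077/939.03 ≈ 130.00 °C

T_f ≈ 130.0 °C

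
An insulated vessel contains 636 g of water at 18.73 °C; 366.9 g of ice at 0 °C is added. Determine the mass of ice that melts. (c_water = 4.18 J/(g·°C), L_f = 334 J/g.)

m_melted ≈ 149 g

Heat available from the water dropping to 0 °C: 636·4.18·18.73 = 49793 J.
To melt every bit of ice: 366.9·334 = 122545 J.
Since 49793 < 122545 J, not all the ice melts; equilibrium is at 0 °C.
Mass melted = 49793/334 ≈ 149.1 g.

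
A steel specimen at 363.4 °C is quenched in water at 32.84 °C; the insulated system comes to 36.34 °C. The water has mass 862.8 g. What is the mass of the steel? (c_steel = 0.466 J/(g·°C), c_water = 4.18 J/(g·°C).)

|Q_steel| = |Q_water|:
m·0.466·(363.4 − 36.34) = 862.8·4.18·(36.34 − 32.84)
152.41 m = 12623  ⇒  m ≈ 82.82 g

m ≈ 82.8 g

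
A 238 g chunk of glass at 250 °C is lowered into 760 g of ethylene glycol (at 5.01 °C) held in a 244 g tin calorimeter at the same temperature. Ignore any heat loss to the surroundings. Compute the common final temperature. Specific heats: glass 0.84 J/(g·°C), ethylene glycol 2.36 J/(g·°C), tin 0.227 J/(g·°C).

T_f ≈ 28.9 °C

With ΣQ=0 the equilibrium temperature is the m·c-weighted mean:
T_f = (199.92·250 + 1793.6·5.01 + 55.39·5.01) / (199.92 + 1793.6 + 55.39)
    = 59243 / 2048.9 ≈ 28.91 °C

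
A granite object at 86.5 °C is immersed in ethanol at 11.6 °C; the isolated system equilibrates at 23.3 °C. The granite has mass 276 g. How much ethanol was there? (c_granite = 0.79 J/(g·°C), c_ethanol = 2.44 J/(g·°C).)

m ≈ 483 g

|Q_granite| = |Q_ethanol|:
276×0.79×(86.5 − 23.3) = m×2.44×(23.3 − 11.6)
28.55 m = 13780  ⇒  m ≈ 482.7 g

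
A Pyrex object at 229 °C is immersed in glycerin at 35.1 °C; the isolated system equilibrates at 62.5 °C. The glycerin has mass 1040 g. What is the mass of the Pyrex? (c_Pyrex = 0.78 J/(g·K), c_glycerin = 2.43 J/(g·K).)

Heat lost by the Pyrex = heat gained by the glycerin:
m·0.78·(229 − 62.5) = 1040·2.43·(62.5 − 35.1)
129.87 m = 69245  ⇒  m ≈ 533.2 g

m ≈ 533 g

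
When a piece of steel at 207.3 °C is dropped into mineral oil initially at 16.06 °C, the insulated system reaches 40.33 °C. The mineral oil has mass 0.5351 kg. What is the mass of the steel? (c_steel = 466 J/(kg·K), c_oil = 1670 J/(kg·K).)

Heat lost by the steel = heat gained by the oil:
m·466·(207.3 − 40.33) = 0.5351·1670·(40.33 − 16.06)
77808 m = 21688  ⇒  m ≈ 0.2787 kg

m ≈ 0.279 kg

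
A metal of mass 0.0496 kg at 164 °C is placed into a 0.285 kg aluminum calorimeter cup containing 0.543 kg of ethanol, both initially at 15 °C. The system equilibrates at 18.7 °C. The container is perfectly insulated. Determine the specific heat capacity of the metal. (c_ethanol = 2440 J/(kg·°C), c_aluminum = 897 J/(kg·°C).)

Taking heat into each body as positive, Σ m c ΔT = 0:
0.0496×c×(18.7 − 164) + 0.543×2440×(18.7 − 15) + 0.285×897×(18.7 − 15) = 0
-7.207 c = -5848.1
c = -5848.1/-7.207 ≈ 811.5 J/(kg·°C)

c ≈ 811 J/(kg·°C)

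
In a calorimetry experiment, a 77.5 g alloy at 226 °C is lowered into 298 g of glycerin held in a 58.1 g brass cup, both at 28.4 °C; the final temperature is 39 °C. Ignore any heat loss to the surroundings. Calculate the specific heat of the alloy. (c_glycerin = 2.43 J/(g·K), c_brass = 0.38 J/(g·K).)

c ≈ 0.546 J/(g·K)

Heat gained plus heat lost sum to zero:
77.5·c·(39 − 226) + 298·2.43·(39 − 28.4) + 58.1·0.38·(39 − 28.4) = 0
-14492 c = -7909.9
c = -7909.9/-14492 ≈ 0.5458 J/(g·K)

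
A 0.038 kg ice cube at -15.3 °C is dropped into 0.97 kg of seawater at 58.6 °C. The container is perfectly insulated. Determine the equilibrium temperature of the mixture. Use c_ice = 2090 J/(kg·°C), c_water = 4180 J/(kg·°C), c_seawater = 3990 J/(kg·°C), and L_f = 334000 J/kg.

Setting the total heat transfer to zero:
warm ice to 0 °C: 0.038·2090·(0 − (-15.3)) = 1215.1; melt ice: 0.038·334000 = 12692; meltwater 0→T: 0.038·4180·T = 158.84 T; seawater: 3870.3(T − 58.6)
4029.1 T = 226800 − 13907 = 212892
T ≈ 52.84 °C. Since T > 0 °C, the all-ice-melts assumption holds.

T_f ≈ 52.8 °C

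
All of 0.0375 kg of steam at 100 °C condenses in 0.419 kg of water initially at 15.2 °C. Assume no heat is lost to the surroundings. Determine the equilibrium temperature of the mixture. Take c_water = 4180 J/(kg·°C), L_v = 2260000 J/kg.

T_f ≈ 66.6 °C

Conservation of energy gives ΣQ = 0:
steam→water at 100 °C releases m L_v = 0.0375·2260000 = 84750; condensate cools 100→T: 0.0375·4180·(T − 100) = 156.75(T − 100); original water: 1751.4(T − 15.2)
1908.2 T = 84750 + 15675 + 26622 = 127047
T ≈ 66.58 °C (< 100 °C, so full condensation is consistent).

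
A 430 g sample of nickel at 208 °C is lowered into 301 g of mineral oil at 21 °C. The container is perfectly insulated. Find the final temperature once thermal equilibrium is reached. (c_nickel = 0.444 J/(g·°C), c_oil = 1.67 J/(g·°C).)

Energy conservation, ΣQ = 0:
430×0.444×(T − 208) + 301×1.67×(T − 21) = 0
190.92(T − 208) + 502.67(T − 21) = 0
(190.92 + 502.67) T = 190.92×208 + 502.67×21
T = 50267 / 693.59 = 72.5 °C

T_f ≈ 72.5 °C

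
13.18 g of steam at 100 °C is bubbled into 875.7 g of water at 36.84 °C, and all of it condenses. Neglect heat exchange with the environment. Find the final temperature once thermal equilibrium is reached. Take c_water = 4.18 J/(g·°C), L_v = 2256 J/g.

Sum of m c ΔT and latent-heat terms is zero:
latent heat released on condensation: 13.18×2256 = 29734; condensate cools 100→T: 13.18×4.18×(T − 100) = 55.09(T − 100); original water: 3660.4(T − 36.84)
3715.5 T = 29734 + 5509.2 + 134850 = 170093
T ≈ 45.78 °C (< 100 °C, so full condensation is consistent).

T_f ≈ 45.8 °C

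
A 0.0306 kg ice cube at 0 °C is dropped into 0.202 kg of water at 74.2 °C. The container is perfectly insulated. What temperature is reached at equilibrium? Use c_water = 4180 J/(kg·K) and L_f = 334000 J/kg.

T_f ≈ 53.9 °C

Heat gained plus heat lost sum to zero:
melt ice: 0.0306×334000 = 10220; warm the meltwater: 127.91 T; water cools: 0.202×4180×(T − 74.2) = 844.36(T − 74.2)
972.27 T = 62652 − 10220 = 52431
T ≈ 53.93 °C. Since T > 0 °C, the all-ice-melts assumption holds.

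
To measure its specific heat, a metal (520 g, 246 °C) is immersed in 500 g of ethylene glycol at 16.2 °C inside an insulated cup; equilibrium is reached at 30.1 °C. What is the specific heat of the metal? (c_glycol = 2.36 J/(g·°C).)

c ≈ 0.146 J/(g·°C)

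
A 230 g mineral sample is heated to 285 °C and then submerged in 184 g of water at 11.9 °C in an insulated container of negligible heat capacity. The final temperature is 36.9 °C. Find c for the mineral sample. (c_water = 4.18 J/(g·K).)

Setting the total heat transfer to zero:
230×c×(36.9 − 285) + 184×4.18×(36.9 − 11.9) = 0
-57063 c = -19228
c = -19228/-57063 ≈ 0.337 J/(g·K)

c ≈ 0.337 J/(g·K)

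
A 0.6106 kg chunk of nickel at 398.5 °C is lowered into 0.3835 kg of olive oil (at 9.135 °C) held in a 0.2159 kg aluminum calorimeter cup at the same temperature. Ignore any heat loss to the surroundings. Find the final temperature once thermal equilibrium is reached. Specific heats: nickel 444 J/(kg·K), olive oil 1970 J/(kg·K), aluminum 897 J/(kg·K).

Heat gained plus heat lost sum to zero:
0.6106*444*(T − 398.5) + 0.3835*1970*(T − 9.135) + 0.2159*897*(T − 9.135) = 0
271.11(T − 398.5) + 755.5(T − 9.135) + 193.66(T − 9.135) = 0
1220.3 T = 116706
T = 116706/1220.3 ≈ 95.64 °C

T_f ≈ 95.6 °C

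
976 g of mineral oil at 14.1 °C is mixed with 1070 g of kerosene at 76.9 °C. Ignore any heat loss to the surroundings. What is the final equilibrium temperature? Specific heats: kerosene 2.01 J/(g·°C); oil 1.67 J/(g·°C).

T_f ≈ 49.8 °C

Heat gained plus heat lost sum to zero:
1070×2.01×(T − 76.9) + 976×1.67×(T − 14.1) = 0
3780.6 T = 188371
T ≈ 49.83 °C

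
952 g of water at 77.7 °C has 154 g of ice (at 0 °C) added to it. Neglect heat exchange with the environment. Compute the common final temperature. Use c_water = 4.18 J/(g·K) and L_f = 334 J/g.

Conservation of energy gives ΣQ = 0:
melt ice: 154·334 = 51436; meltwater 0→T: 154·4.18·T = 643.72 T; water: 3979.4(T − 77.7)
4623.1 T = 309196 − 51436 = 257760
T ≈ 55.76 °C. Since T > 0 °C, the all-ice-melts assumption holds.

T_f ≈ 55.8 °C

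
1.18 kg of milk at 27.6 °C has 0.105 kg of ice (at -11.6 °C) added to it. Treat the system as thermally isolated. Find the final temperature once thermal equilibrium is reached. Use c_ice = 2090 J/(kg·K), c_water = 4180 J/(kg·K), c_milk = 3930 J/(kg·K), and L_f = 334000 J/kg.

T_f ≈ 17.8 °C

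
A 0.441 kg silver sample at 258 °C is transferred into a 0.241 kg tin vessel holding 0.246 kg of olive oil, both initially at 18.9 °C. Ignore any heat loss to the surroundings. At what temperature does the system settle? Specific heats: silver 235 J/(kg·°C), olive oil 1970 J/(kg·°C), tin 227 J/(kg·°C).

T_f ≈ 57.4 °C

With ΣQ=0 the equilibrium temperature is the m·c-weighted mean:
T_f = (103.64*258 + 484.62*18.9 + 54.71*18.9) / (103.64 + 484.62 + 54.71)
    = 36931 / 642.96 ≈ 57.44 °C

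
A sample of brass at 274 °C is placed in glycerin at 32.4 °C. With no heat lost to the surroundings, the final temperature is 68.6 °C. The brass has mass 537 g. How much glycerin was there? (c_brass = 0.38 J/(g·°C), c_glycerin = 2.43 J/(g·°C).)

m ≈ 476 g

|Q_brass| = |Q_glycerin|:
537·0.38·(274 − 68.6) = m·2.43·(68.6 − 32.4)
87.97 m = 41914  ⇒  m ≈ 476.5 g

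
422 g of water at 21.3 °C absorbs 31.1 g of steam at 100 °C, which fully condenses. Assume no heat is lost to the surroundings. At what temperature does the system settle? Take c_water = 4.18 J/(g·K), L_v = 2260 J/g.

Setting the total heat transfer to zero:
steam→water at 100 °C releases m L_v = 31.1·2260 = 70286
  condensate cools 100→T: 31.1·4.18·(T − 100) = 130(T − 100)
  original water: 1764(T − 21.3)
1894 T = 70286 + 13000 + 37572 = 120858
T ≈ 63.81 °C — below 100 °C, confirming all the steam condensed.

T_f ≈ 63.8 °C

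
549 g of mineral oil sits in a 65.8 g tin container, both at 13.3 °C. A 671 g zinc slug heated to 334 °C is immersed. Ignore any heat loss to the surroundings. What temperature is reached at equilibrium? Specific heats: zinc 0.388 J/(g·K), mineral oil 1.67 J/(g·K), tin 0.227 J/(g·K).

Energy conservation, ΣQ = 0:
671·0.388·(T − 334) + 549·1.67·(T − 13.3) + 65.8·0.227·(T − 13.3) = 0
1192.1 T = 99349
T ≈ 83.34 °C

T_f ≈ 83.3 °C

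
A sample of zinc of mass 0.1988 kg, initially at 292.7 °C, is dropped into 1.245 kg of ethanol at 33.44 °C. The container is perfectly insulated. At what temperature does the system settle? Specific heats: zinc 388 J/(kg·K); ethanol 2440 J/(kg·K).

Net heat exchanged in the isolated system is zero:
0.1988·388·(T − 292.7) + 1.245·2440·(T − 33.44) = 0
3114.9 T = 124161
T = 124161/3114.9 ≈ 39.86 °C

T_f ≈ 39.9 °C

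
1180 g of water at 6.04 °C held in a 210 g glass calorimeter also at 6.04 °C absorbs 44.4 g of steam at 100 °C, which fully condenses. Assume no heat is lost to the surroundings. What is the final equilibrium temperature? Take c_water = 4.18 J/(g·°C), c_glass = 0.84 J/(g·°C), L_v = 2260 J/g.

Conservation of energy gives ΣQ = 0:
latent heat released on condensation: 44.4·2260 = 100344; condensed water 100 °C→T: 185.59(T − 100); original water: 4932.4(T − 6.04); cup: 176.4(T − 6.04)
5294.4 T = 100344 + 18559 + 30857 = 149760
T ≈ 28.29 °C, under the boiling point, so the assumption holds.

T_f ≈ 28.3 °C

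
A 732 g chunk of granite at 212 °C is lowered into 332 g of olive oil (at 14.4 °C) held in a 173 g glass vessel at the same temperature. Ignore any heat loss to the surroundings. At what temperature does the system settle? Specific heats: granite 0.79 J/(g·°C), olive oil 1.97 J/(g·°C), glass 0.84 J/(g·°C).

T_f ≈ 97.3 °C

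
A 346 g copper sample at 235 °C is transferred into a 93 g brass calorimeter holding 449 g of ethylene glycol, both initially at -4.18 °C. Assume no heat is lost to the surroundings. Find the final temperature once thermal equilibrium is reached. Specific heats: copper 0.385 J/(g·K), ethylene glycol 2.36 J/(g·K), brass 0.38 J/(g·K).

T_f = Σ m_i c_i T_i / Σ m_i c_i:
T_f = (133.21·235 + 1059.6·(-4.18) + 35.34·(-4.18)) / (133.21 + 1059.6 + 35.34)
    = 26727 / 1228.2 ≈ 21.76 °C

T_f ≈ 21.8 °C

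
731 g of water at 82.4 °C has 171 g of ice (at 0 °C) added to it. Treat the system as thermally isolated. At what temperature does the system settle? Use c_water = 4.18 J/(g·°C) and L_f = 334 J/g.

Energy conservation, ΣQ = 0:
melt ice: 171·334 = 57114; warm the meltwater: 714.78 T; water cools: 731·4.18·(T − 82.4) = 3055.6(T − 82.4)
3770.4 T = 251780 − 57114 = 194666
T ≈ 51.63 °C (positive, so assuming full melt was valid).

T_f ≈ 51.6 °C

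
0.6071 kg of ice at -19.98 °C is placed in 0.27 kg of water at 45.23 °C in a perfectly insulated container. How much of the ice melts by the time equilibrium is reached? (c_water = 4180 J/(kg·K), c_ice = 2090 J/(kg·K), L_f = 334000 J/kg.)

m_melted ≈ 0.0769 kg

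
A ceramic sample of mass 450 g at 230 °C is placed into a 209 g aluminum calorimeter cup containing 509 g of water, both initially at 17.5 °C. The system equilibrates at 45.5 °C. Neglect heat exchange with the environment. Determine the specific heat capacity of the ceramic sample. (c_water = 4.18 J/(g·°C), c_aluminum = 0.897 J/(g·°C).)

c ≈ 0.781 J/(g·°C)

Setting the total heat transfer to zero:
450×c×(45.5 − 230) + 509×4.18×(45.5 − 17.5) + 209×0.897×(45.5 − 17.5) = 0
-83025 c = -64823
c = -64823/-83025 ≈ 0.7808 J/(g·°C)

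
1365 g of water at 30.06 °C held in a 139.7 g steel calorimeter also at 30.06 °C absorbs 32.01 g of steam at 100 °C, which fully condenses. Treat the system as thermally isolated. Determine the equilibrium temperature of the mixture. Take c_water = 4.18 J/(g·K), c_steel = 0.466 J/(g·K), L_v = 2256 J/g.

T_f ≈ 43.9 °C

Heat gained plus heat lost sum to zero:
condense steam: −32.01·2256 = −72215; condensate cools 100→T: 32.01·4.18·(T − 100) = 133.8(T − 100); original water: 5705.7(T − 30.06); steel cup: 139.7·0.466·(T − 30.06) = 65.1(T − 30.06)
5904.6 T = 72215 + 13380 + 173470 = 259065
T ≈ 43.88 °C, under the boiling point, so the assumption holds.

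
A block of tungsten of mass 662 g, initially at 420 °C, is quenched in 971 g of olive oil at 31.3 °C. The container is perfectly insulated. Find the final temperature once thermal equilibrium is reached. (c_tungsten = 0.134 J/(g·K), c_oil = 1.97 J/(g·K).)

Heat lost by the tungsten equals heat gained by the oil:
662·0.134·(420 − T) = 971·1.97·(T − 31.3)
88.71(420 − T) = 1912.9(T − 31.3)
2001.6 T = 97130  ⇒  T ≈ 48.53 °C

T_f ≈ 48.5 °C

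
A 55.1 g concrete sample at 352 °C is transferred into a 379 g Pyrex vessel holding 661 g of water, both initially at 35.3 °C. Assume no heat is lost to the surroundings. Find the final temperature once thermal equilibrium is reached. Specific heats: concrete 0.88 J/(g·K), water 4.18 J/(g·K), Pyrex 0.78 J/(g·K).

Energy conservation, ΣQ = 0:
55.1*0.88*(T − 352) + 661*4.18*(T − 35.3) + 379*0.78*(T − 35.3) = 0
(48.49 + 2763 + 295.62) T = 48.49*352 + 2763*35.3 + 295.62*35.3
T ≈ 40.24 °C

T_f ≈ 40.2 °C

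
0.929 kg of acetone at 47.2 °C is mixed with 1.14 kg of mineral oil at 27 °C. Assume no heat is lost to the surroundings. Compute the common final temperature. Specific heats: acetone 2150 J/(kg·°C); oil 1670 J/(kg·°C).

Net heat exchanged in the isolated system is zero:
0.929*2150*(T − 47.2) + 1.14*1670*(T − 27) = 0
(1997.4 + 1903.8) T = 1997.4*47.2 + 1903.8*27
T = 145678/3901.1 ≈ 37.34 °C

T_f ≈ 37.3 °C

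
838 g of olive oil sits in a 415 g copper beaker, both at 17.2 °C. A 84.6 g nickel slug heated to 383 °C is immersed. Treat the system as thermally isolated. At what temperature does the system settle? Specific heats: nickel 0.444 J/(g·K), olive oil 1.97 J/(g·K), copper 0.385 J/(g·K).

T_f ≈ 24.6 °C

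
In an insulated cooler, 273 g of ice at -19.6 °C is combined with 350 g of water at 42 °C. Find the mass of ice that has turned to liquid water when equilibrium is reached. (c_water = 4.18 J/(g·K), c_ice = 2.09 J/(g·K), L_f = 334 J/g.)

Water can give up m c ΔT = 350·4.18·42 = 61446 J before reaching 0 °C.
Of that, 273·2.09·19.6 = 11183 J goes to bring the ice to 0 °C, leaving 50263 J.
To melt every bit of ice: 273·334 = 91182 J.
50263 J < 91182 J, so only part of the ice melts and the system sits at 0 °C.
Mass melted = 50263/334 ≈ 150.5 g.

m_melted ≈ 150 g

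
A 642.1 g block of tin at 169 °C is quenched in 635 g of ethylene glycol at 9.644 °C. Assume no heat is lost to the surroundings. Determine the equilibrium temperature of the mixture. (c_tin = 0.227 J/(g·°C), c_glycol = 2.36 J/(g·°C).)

Set heat shed by the hot body equal to heat absorbed by the cold body:
642.1*0.227*(169 − T) = 635*2.36*(T − 9.644)
145.76(169 − T) = 1498.6(T − 9.644)
1644.4 T = 39085  ⇒  T ≈ 23.77 °C

T_f ≈ 23.8 °C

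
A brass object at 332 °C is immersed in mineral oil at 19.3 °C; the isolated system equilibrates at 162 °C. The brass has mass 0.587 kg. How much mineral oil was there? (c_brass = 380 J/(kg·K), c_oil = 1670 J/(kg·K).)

m ≈ 0.159 kg

Energy conservation, ΣQ = 0:
0.587·380·(162 − 332) + m·1670·(162 − 19.3) = 0
238309 m = 37920
m = 37920/238309 ≈ 0.1591 kg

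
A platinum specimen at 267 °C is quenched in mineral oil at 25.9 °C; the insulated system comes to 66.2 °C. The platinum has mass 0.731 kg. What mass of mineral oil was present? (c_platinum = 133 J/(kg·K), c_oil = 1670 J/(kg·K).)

|Q_platinum| = |Q_oil|:
0.731·133·(267 − 66.2) = m·1670·(66.2 − 25.9)
67301 m = 19522  ⇒  m ≈ 0.2901 kg

m ≈ 0.29 kg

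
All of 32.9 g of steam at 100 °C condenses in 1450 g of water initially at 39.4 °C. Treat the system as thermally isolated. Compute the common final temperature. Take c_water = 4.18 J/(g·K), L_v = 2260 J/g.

Taking heat into each body as positive, Σ m c ΔT = 0:
latent heat released on condensation: 32.9·2260 = 74354
  condensed water 100 °C→T: 137.52(T − 100)
  water warms: 1450·4.18·(T − 39.4) = 6061(T − 39.4)
6198.5 T = 74354 + 13752 + 238803 = 326910
T ≈ 52.74 °C, under the boiling point, so the assumption holds.

T_f ≈ 52.7 °C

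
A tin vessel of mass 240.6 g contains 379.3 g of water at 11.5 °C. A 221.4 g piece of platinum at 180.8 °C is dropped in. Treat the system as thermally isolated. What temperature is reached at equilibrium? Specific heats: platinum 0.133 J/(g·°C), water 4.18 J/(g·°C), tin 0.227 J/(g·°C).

Conservation of energy gives ΣQ = 0:
221.4·0.133·(T − 180.8) + 379.3·4.18·(T − 11.5) + 240.6·0.227·(T − 11.5) = 0
1669.5 T = 24185
T = 24185/1669.5 ≈ 14.49 °C

T_f ≈ 14.5 °C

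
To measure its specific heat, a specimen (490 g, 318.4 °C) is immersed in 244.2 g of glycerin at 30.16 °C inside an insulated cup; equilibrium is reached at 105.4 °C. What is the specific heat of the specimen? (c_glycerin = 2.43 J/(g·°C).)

c ≈ 0.428 J/(g·°C)

Conservation of energy gives ΣQ = 0:
490×c×(105.4 − 318.4) + 244.2×2.43×(105.4 − 30.16) = 0
-104370 c = -44648
c = -44648/-104370 ≈ 0.4278 J/(g·°C)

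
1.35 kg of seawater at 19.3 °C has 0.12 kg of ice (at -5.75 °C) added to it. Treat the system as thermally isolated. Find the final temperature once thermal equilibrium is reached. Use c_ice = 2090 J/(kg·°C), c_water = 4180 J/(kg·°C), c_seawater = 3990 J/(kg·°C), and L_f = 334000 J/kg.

T_f ≈ 10.6 °C

Energy conservation, ΣQ = 0:
warm ice to 0 °C: 0.12·2090·(0 − (-5.75)) = 1442.1
  latent heat to melt: 0.12·334000 = 40080
  warm the meltwater: 501.6 T
  seawater cools: 1.35·3990·(T − 19.3) = 5386.5(T − 19.3)
5888.1 T = 103959 − 41522 = 62437
T ≈ 10.60 °C — above 0 °C, consistent with complete melting.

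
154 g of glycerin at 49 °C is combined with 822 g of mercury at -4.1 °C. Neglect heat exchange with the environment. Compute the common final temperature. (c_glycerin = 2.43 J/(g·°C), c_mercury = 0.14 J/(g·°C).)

T_f ≈ 36.5 °C

Setting the total heat transfer to zero:
154×2.43×(T − 49) + 822×0.14×(T − (-4.1)) = 0
374.22(T − 49) + 115.08(T − (-4.1)) = 0
489.3 T = 17865
T = 17865/489.3 ≈ 36.51 °C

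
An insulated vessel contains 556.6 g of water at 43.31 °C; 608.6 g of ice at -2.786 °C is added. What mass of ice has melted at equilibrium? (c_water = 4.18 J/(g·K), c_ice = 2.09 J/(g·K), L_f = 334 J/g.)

m_melted ≈ 291 g

Water can give up m c ΔT = 556.6·4.18·43.31 = 100765 J before reaching 0 °C.
Warming the ice to 0 °C takes 608.6·2.09·2.786 = 3543.7 J, leaving 97221 J for melting.
To melt every bit of ice: 608.6·334 = 203272 J.
Since 97221 < 203272 J, not all the ice melts; equilibrium is at 0 °C.
Mass melted = 97221/334 ≈ 291.1 g.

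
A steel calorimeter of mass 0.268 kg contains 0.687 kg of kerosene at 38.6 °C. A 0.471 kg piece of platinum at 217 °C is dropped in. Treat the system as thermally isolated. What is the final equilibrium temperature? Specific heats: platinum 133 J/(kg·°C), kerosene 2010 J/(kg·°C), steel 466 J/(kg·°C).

T_f ≈ 45.7 °C

Heat gained plus heat lost sum to zero:
0.471*133*(T − 217) + 0.687*2010*(T − 38.6) + 0.268*466*(T − 38.6) = 0
62.64(T − 217) + 1380.9(T − 38.6) + 124.89(T − 38.6) = 0
1568.4 T = 71716
T = 71716 / 1568.4 = 45.7 °C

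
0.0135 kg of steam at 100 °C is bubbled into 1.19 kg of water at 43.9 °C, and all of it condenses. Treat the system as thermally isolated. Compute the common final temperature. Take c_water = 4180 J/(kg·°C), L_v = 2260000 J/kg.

Let T be the final temperature. ΣQ_i = 0:
latent heat released on condensation: 0.0135×2260000 = 30510; condensed water 100 °C→T: 56.43(T − 100); original water: 4974.2(T − 43.9)
5030.6 T = 30510 + 5643 + 218367 = 254520
T ≈ 50.59 °C, under the boiling point, so the assumption holds.

T_f ≈ 50.6 °C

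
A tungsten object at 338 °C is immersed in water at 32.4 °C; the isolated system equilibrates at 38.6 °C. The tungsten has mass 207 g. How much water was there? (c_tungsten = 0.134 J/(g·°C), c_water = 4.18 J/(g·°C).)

m ≈ 320 g

Heat gained plus heat lost sum to zero:
207×0.134×(38.6 − 338) + m×4.18×(38.6 − 32.4) = 0
25.92 m = 8304.8
m = 8304.8/25.92 ≈ 320.4 g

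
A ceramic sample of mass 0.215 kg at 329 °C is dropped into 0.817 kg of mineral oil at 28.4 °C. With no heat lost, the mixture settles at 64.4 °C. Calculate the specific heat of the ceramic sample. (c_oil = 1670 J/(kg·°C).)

c ≈ 863 J/(kg·°C)

Heat lost by the ceramic sample = heat gained by the oil:
0.215×c×(329 − 64.4) = 0.817×1670×(64.4 − 28.4)
56.89 c = 49118  ⇒  c ≈ 863.4 J/(kg·°C)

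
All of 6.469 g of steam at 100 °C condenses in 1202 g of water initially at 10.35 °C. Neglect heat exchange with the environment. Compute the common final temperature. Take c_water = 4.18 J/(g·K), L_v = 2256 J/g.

T_f ≈ 13.7 °C

Let T be the final temperature. ΣQ_i = 0:
condense steam: −6.469×2256 = −14594
  condensed water 100 °C→T: 27.04(T − 100)
  water warms: 1202×4.18×(T − 10.35) = 5024.4(T − 10.35)
5051.4 T = 14594 + 2704 + 52002 = 69300
T ≈ 13.72 °C — below 100 °C, confirming all the steam condensed.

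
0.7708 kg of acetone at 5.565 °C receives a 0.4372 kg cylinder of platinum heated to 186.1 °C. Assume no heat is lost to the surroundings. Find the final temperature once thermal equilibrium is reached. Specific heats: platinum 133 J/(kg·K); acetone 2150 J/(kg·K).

T_f = Σ m_i c_i T_i / Σ m_i c_i:
T_f = (58.15·186.1 + 1657.2·5.565) / (58.15 + 1657.2)
    = 20044 / 1715.4 ≈ 11.68 °C

T_f ≈ 11.7 °C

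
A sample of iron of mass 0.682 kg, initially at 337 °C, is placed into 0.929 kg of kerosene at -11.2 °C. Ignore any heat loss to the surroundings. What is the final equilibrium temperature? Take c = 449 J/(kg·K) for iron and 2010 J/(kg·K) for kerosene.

Energy conservation, ΣQ = 0:
0.682×449×(T − 337) + 0.929×2010×(T − (-11.2)) = 0
2173.5 T = 82282
T ≈ 37.86 °C

T_f ≈ 37.9 °C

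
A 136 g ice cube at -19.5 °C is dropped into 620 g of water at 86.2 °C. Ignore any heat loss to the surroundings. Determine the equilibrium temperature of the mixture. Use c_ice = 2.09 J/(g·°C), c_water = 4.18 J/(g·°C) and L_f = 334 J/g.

Conservation of energy gives ΣQ = 0:
ice -19.5→0 °C: 136·2.09·19.5 = 5542.7; melt ice: 136·334 = 45424; warm the meltwater: 568.48 T; water: 2591.6(T − 86.2)
3160.1 T = 223396 − 50967 = 172429
T ≈ 54.56 °C. Since T > 0 °C, the all-ice-melts assumption holds.

T_f ≈ 54.6 °C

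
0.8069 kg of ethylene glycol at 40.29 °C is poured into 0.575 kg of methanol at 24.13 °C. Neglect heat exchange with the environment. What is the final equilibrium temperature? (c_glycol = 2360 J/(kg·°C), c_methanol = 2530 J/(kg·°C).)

T_f ≈ 33.3 °C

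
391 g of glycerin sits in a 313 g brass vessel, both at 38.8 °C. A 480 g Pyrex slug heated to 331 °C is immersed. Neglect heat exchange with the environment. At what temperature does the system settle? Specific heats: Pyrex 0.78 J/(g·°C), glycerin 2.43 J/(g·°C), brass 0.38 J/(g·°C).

T_f = Σ m_i c_i T_i / Σ m_i c_i:
T_f = (374.4×331 + 950.13×38.8 + 118.94×38.8) / (374.4 + 950.13 + 118.94)
    = 165406 / 1443.5 ≈ 114.59 °C

T_f ≈ 114.6 °C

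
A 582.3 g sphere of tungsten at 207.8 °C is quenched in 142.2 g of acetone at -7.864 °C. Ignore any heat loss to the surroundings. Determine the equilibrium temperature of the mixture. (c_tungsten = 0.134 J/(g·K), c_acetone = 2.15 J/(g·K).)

T_f ≈ 36.0 °C

T_f is the heat-capacity-weighted average of the initial temperatures:
T_f = (78.03·207.8 + 305.73·(-7.864)) / (78.03 + 305.73)
    = 13810 / 383.76 ≈ 35.99 °C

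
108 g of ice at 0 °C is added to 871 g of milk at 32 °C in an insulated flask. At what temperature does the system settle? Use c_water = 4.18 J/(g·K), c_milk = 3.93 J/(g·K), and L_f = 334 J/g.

T_f ≈ 19.0 °C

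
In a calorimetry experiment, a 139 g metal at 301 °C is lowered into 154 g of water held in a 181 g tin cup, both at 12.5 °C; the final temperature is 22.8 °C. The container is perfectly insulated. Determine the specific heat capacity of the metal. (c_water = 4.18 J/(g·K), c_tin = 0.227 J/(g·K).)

c ≈ 0.182 J/(g·K)

Setting the total heat transfer to zero:
139×c×(22.8 − 301) + 154×4.18×(22.8 − 12.5) + 181×0.227×(22.8 − 12.5) = 0
-38670 c = -7053.5
c = -7053.5/-38670 ≈ 0.1824 J/(g·K)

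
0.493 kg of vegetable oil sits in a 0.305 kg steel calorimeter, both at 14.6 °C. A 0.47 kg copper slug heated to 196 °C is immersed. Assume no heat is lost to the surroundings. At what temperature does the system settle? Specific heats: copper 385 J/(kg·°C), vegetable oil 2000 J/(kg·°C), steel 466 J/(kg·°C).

T_f ≈ 39.7 °C

Conservation of energy gives ΣQ = 0:
0.47*385*(T − 196) + 0.493*2000*(T − 14.6) + 0.305*466*(T − 14.6) = 0
180.95(T − 196) + 986(T − 14.6) + 142.13(T − 14.6) = 0
1309.1 T = 51937
T ≈ 39.67 °C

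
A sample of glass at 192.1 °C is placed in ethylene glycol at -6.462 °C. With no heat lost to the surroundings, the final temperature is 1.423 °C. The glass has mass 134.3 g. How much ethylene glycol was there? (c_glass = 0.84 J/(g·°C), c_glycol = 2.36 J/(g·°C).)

m ≈ 1160 g

Heat lost by the glass = heat gained by the glycol:
134.3·0.84·(192.1 − 1.423) = m·2.36·(1.423 − (-6.462))
18.61 m = 21511  ⇒  m ≈ 1156 g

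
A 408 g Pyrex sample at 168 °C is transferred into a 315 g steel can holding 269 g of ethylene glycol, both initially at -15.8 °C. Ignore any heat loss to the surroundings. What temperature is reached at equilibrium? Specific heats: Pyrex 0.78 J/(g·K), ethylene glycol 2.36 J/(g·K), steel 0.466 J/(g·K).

Net heat exchanged in the isolated system is zero:
408×0.78×(T − 168) + 269×2.36×(T − (-15.8)) + 315×0.466×(T − (-15.8)) = 0
318.24(T − 168) + 634.84(T − (-15.8)) + 146.79(T − (-15.8)) = 0
1099.9 T = 41115
T = 41115/1099.9 ≈ 37.38 °C

T_f ≈ 37.4 °C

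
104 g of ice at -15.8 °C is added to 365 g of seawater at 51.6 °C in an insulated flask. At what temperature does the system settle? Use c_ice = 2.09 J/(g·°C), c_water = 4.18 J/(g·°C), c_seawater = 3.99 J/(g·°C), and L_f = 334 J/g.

T_f ≈ 19.6 °C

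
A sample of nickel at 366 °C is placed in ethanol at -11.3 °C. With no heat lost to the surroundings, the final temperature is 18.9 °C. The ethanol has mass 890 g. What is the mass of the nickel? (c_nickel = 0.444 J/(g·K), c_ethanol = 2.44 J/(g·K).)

m ≈ 426 g

Setting the total heat transfer to zero:
m·0.444·(18.9 − 366) + 890·2.44·(18.9 − (-11.3)) = 0
-154.11 m = -65582
m = -65582/-154.11 ≈ 425.5 g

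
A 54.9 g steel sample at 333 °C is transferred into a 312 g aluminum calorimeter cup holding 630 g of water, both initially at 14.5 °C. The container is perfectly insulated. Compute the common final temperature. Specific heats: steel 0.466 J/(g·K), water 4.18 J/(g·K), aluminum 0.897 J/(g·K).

T_f ≈ 17.3 °C

Net heat exchanged in the isolated system is zero:
54.9·0.466·(T − 333) + 630·4.18·(T − 14.5) + 312·0.897·(T − 14.5) = 0
25.58(T − 333) + 2633.4(T − 14.5) + 279.86(T − 14.5) = 0
2938.8 T = 50762
T ≈ 17.27 °C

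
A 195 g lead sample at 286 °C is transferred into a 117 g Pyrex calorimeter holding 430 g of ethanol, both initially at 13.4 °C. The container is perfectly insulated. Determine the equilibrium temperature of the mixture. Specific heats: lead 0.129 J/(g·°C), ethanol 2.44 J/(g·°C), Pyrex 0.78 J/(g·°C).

T_f ≈ 19.3 °C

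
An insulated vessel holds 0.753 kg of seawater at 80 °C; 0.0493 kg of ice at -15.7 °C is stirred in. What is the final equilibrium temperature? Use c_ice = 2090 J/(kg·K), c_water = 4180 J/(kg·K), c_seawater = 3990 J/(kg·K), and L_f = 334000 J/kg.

T_f ≈ 69.2 °C

Net heat exchanged in the isolated system is zero:
ice -15.7→0 °C: 0.0493×2090×15.7 = 1617.7
  latent heat to melt: 0.0493×334000 = 16466
  meltwater 0→T: 0.0493×4180×T = 206.07 T
  seawater cools: 0.753×3990×(T − 80) = 3004.5(T − 80)
3210.5 T = 240358 − 18084 = 222274
T ≈ 69.23 °C (positive, so assuming full melt was valid).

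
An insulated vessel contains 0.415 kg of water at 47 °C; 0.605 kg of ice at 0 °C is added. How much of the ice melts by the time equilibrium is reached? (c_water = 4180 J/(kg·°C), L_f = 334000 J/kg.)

Cooling the water to 0 °C releases 0.415×4180×47 = 81531 J.
Fully melting the ice requires m_ice L_f = 0.605×334000 = 202070 J.
81531 J < 202070 J, so only part of the ice melts and the system sits at 0 °C.
m_melted×334000 = 81531  ⇒  m_melted ≈ 0.2441 kg.

m_melted ≈ 0.244 kg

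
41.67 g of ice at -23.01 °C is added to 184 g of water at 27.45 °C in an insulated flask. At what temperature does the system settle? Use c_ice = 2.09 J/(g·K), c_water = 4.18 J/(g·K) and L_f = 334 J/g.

Energy balance with sensible and latent terms:
ice -23.01→0 °C: 41.67·2.09·23.01 = 2003.9; melt ice: 41.67·334 = 13918; warm the meltwater: 174.18 T; water: 769.12(T − 27.45)
943.3 T = 21112 − 15922 = 5190.6
T ≈ 5.50 °C (positive, so assuming full melt was valid).

T_f ≈ 5.5 °C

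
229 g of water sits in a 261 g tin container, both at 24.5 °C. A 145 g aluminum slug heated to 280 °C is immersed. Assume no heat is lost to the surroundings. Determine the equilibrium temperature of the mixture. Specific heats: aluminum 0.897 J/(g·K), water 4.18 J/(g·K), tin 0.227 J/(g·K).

T_f ≈ 53.5 °C

Let T be the final temperature. ΣQ_i = 0:
145*0.897*(T − 280) + 229*4.18*(T − 24.5) + 261*0.227*(T − 24.5) = 0
(130.06 + 957.22 + 59.25) T = 130.06*280 + 957.22*24.5 + 59.25*24.5
T = 61322/1146.5 ≈ 53.48 °C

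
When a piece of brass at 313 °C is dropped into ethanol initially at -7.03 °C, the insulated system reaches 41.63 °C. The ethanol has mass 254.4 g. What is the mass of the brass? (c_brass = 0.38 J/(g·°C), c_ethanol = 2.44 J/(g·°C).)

Heat lost by the brass = heat gained by the ethanol:
m·0.38·(313 − 41.63) = 254.4·2.44·(41.63 − (-7.03))
103.12 m = 30205  ⇒  m ≈ 292.9 g

m ≈ 293 g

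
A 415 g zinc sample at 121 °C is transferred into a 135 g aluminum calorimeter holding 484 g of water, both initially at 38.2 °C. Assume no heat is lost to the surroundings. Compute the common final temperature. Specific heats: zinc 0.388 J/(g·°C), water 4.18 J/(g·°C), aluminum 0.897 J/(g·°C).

Taking heat into each body as positive, Σ m c ΔT = 0:
415·0.388·(T − 121) + 484·4.18·(T − 38.2) + 135·0.897·(T − 38.2) = 0
161.02(T − 121) + 2023.1(T − 38.2) + 121.09(T − 38.2) = 0
2305.2 T = 101392
T = 101392 / 2305.2 = 44 °C

T_f ≈ 44.0 °C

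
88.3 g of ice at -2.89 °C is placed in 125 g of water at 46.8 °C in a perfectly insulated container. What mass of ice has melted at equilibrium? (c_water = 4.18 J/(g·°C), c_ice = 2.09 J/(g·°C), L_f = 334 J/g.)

m_melted ≈ 71.6 g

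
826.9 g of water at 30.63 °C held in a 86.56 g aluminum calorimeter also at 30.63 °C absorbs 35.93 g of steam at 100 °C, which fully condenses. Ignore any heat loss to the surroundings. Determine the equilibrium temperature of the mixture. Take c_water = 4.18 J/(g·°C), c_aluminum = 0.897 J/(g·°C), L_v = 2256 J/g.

Setting the total heat transfer to zero:
steam→water at 100 °C releases m L_v = 35.93×2256 = 81058
  condensate cools 100→T: 35.93×4.18×(T − 100) = 150.19(T − 100)
  original water: 3456.4(T − 30.63)
  cup: 77.64(T − 30.63)
3684.3 T = 81058 + 15019 + 108249 = 204326
T ≈ 55.46 °C, under the boiling point, so the assumption holds.

T_f ≈ 55.5 °C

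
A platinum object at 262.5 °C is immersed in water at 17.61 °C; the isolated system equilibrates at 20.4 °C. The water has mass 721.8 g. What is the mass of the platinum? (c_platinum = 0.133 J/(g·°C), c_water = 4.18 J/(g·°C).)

m ≈ 261 g

Heat lost by the platinum = heat gained by the water:
m×0.133×(262.5 − 20.4) = 721.8×4.18×(20.4 − 17.61)
32.2 m = 8417.8  ⇒  m ≈ 261.4 g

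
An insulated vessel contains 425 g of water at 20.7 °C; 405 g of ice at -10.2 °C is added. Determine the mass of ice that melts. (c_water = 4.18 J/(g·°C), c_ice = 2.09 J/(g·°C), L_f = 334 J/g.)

Heat available from the water dropping to 0 °C: 425×4.18×20.7 = 36774 J.
Of that, 405×2.09×10.2 = 8633.8 J goes to bring the ice to 0 °C, leaving 28140 J.
Fully melting the ice requires m_ice L_f = 405×334 = 135270 J.
28140 J < 135270 J, so only part of the ice melts and the system sits at 0 °C.
m_melted×334 = 28140  ⇒  m_melted ≈ 84.25 g.

m_melted ≈ 84.3 g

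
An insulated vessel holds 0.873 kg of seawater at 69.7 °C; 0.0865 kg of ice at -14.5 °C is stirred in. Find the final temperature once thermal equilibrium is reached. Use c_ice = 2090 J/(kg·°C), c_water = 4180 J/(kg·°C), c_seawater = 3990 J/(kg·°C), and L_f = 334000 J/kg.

T_f ≈ 54.9 °C

Net heat exchanged in the isolated system is zero:
ice -14.5→0 °C: 0.0865×2090×14.5 = 2621.4
  latent heat to melt: 0.0865×334000 = 28891
  warm the meltwater: 361.57 T
  seawater: 3483.3(T − 69.7)
3844.8 T = 242784 − 31512 = 211272
T ≈ 54.95 °C — above 0 °C, consistent with complete melting.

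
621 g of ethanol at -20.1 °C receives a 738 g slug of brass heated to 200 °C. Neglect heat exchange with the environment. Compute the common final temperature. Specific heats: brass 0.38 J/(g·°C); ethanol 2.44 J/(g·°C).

Setting the total heat transfer to zero:
738×0.38×(T − 200) + 621×2.44×(T − (-20.1)) = 0
280.44(T − 200) + 1515.2(T − (-20.1)) = 0
1795.7 T = 25632
T = 25632/1795.7 ≈ 14.27 °C

T_f ≈ 14.3 °C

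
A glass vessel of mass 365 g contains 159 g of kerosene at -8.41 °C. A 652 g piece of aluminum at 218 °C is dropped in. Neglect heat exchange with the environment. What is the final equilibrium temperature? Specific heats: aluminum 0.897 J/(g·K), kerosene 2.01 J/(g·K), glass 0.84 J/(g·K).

T_f ≈ 100.9 °C

Conservation of energy gives ΣQ = 0:
652×0.897×(T − 218) + 159×2.01×(T − (-8.41)) + 365×0.84×(T − (-8.41)) = 0
584.84(T − 218) + 319.59(T − (-8.41)) + 306.6(T − (-8.41)) = 0
1211 T = 122230
T = 122230 / 1211 = 101 °C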